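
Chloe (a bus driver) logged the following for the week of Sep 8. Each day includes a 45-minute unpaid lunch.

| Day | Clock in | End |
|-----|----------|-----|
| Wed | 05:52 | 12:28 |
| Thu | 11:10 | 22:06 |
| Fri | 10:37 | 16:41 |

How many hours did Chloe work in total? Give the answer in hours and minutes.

Wed: 05:52–12:28 = 6 h 36 min; less 45 min break → 5 h 51 min
Thu: 11:10–22:06 = 10 h 56 min; less 45 min break → 10 h 11 min
Fri: 10:37–16:41 = 6 h 4 min; less 45 min break → 5 h 19 min
Total: 5 h 51 min + 10 h 11 min + 5 h 19 min = 21 h 21 min.

21 h 21 min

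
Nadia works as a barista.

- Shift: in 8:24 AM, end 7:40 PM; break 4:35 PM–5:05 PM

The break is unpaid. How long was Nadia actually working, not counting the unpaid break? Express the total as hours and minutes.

10 h 46 min

Shift: 8:24 AM–7:40 PM = 11 h 16 min; less 30 min break → 10 h 46 min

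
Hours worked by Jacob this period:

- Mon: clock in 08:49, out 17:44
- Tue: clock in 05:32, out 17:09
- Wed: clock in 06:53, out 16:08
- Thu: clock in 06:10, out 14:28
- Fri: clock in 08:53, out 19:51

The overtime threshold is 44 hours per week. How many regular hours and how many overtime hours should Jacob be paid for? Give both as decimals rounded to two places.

Mon: 08:49–17:44 = 8 h 55 min
Tue: 05:32–17:09 = 11 h 37 min
Wed: 06:53–16:08 = 9 h 15 min
Thu: 06:10–14:28 = 8 h 18 min
Fri: 08:53–19:51 = 10 h 58 min
Total worked: 49 h 3 min = 49.05 h.
Threshold 44 h → overtime 5 h 3 min, regular 44 h 0 min.

Regular 44.00 hours, overtime 5.05 hours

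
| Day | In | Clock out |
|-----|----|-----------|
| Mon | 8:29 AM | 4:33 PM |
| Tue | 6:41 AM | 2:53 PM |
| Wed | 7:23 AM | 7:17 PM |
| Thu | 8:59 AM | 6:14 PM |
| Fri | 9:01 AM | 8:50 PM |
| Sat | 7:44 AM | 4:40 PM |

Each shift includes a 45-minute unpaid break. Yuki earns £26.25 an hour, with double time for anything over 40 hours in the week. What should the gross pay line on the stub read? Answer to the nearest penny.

Mon: 8:29 AM–4:33 PM = 8 h 4 min; less 45 min break → 7 h 19 min
Tue: 6:41 AM–2:53 PM = 8 h 12 min; less 45 min break → 7 h 27 min
Wed: 7:23 AM–7:17 PM = 11 h 54 min; less 45 min break → 11 h 9 min
Thu: 8:59 AM–6:14 PM = 9 h 15 min; less 45 min break → 8 h 30 min
Fri: 9:01 AM–8:50 PM = 11 h 49 min; less 45 min break → 11 h 4 min
Sat: 7:44 AM–4:40 PM = 8 h 56 min; less 45 min break → 8 h 11 min
Total worked: 53 h 40 min = 3220 min.
Regular 40 h 0 min = 2400 min at £26.25/h; overtime 13 h 40 min = 820 min at £52.50/h.
Pay = (2400 × £26.25 + 820 × £52.50) ÷ 60 = £1767.50.

£1767.50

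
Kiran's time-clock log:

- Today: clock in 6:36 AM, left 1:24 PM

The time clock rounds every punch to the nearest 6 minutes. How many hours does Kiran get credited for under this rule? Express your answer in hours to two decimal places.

Today: in 6:36 AM→6:36 AM, out 1:24 PM→1:24 PM; 6 h 48 min

6.80 hours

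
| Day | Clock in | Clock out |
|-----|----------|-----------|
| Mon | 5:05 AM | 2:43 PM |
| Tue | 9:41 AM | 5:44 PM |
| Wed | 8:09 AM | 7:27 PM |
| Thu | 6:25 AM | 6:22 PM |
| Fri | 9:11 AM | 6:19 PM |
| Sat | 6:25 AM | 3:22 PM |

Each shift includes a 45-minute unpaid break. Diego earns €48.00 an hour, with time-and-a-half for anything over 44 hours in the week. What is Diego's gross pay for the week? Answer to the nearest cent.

Mon: 5:05 AM–2:43 PM = 9 h 38 min; less 45 min break → 8 h 53 min
Tue: 9:41 AM–5:44 PM = 8 h 3 min; less 45 min break → 7 h 18 min
Wed: 8:09 AM–7:27 PM = 11 h 18 min; less 45 min break → 10 h 33 min
Thu: 6:25 AM–6:22 PM = 11 h 57 min; less 45 min break → 11 h 12 min
Fri: 9:11 AM–6:19 PM = 9 h 8 min; less 45 min break → 8 h 23 min
Sat: 6:25 AM–3:22 PM = 8 h 57 min; less 45 min break → 8 h 12 min
Total worked: 54 h 31 min = 3271 min.
Regular 44 h 0 min = 2640 min at €48.00/h; overtime 10 h 31 min = 631 min at €72.00/h.
Pay = (2640 × €48.00 + 631 × €72.00) ÷ 60 = €2869.20.

€2869.20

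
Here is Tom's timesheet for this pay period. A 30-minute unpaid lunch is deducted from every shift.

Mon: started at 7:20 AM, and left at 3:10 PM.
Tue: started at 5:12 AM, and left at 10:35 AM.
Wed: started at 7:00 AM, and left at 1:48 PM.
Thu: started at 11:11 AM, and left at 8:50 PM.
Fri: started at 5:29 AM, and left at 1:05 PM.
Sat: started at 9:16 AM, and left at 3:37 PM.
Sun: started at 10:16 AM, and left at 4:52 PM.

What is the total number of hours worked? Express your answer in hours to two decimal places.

46.72 hours

Mon: 7:20 AM–3:10 PM = 7 h 50 min; less 30 min break → 7 h 20 min
Tue: 5:12 AM–10:35 AM = 5 h 23 min; less 30 min break → 4 h 53 min
Wed: 7:00 AM–1:48 PM = 6 h 48 min; less 30 min break → 6 h 18 min
Thu: 11:11 AM–8:50 PM = 9 h 39 min; less 30 min break → 9 h 9 min
Fri: 5:29 AM–1:05 PM = 7 h 36 min; less 30 min break → 7 h 6 min
Sat: 9:16 AM–3:37 PM = 6 h 21 min; less 30 min break → 5 h 51 min
Sun: 10:16 AM–4:52 PM = 6 h 36 min; less 30 min break → 6 h 6 min
Total: 7 h 20 min + 4 h 53 min + 6 h 18 min + 9 h 9 min + 7 h 6 min + 5 h 51 min + 6 h 6 min = 46 h 43 min.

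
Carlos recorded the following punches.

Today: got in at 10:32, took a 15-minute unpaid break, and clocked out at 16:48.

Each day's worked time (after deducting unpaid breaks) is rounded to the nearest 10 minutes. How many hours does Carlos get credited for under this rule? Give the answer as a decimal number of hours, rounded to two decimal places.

6.00 hours

Today: 10:32–16:48 = 6 h 16 min − 15 min = 6 h 1 min → rounds to 6 h 0 min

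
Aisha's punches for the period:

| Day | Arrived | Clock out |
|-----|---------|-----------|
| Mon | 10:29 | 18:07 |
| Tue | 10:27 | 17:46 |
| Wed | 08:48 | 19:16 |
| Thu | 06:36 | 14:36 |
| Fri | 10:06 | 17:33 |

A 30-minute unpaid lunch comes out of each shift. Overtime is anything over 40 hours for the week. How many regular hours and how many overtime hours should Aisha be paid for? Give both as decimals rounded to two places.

Mon: 10:29–18:07 = 7 h 38 min; less 30 min break → 7 h 8 min
Tue: 10:27–17:46 = 7 h 19 min; less 30 min break → 6 h 49 min
Wed: 08:48–19:16 = 10 h 28 min; less 30 min break → 9 h 58 min
Thu: 06:36–14:36 = 8 h 0 min; less 30 min break → 7 h 30 min
Fri: 10:06–17:33 = 7 h 27 min; less 30 min break → 6 h 57 min
Total worked: 38 h 22 min = 38.37 h.
Threshold 40 h → overtime 0 h 0 min, regular 38 h 22 min.

Regular 38.37 hours, overtime 0.00 hours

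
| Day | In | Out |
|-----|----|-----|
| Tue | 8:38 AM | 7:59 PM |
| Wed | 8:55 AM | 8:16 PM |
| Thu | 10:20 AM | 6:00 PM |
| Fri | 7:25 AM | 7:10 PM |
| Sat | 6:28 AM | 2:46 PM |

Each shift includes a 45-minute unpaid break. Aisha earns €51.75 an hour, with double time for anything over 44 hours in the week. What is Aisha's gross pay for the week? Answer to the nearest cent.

Tue: 8:38 AM–7:59 PM = 11 h 21 min; less 45 min break → 10 h 36 min
Wed: 8:55 AM–8:16 PM = 11 h 21 min; less 45 min break → 10 h 36 min
Thu: 10:20 AM–6:00 PM = 7 h 40 min; less 45 min break → 6 h 55 min
Fri: 7:25 AM–7:10 PM = 11 h 45 min; less 45 min break → 11 h 0 min
Sat: 6:28 AM–2:46 PM = 8 h 18 min; less 45 min break → 7 h 33 min
Total worked: 46 h 40 min = 2800 min.
Regular 44 h 0 min = 2640 min at €51.75/h; overtime 2 h 40 min = 160 min at €103.50/h.
Pay = (2640 × €51.75 + 160 × €103.50) ÷ 60 = €2553.00.

€2553.00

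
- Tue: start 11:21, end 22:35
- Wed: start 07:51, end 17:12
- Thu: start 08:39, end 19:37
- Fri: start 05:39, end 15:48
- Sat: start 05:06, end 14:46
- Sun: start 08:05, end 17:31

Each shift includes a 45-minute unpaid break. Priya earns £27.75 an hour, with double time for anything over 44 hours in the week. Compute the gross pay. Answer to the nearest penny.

£1903.65

Tue: 11:21–22:35 = 11 h 14 min; less 45 min break → 10 h 29 min
Wed: 07:51–17:12 = 9 h 21 min; less 45 min break → 8 h 36 min
Thu: 08:39–19:37 = 10 h 58 min; less 45 min break → 10 h 13 min
Fri: 05:39–15:48 = 10 h 9 min; less 45 min break → 9 h 24 min
Sat: 05:06–14:46 = 9 h 40 min; less 45 min break → 8 h 55 min
Sun: 08:05–17:31 = 9 h 26 min; less 45 min break → 8 h 41 min
Total worked: 56 h 18 min = 3378 min.
Regular 44 h 0 min = 2640 min at £27.75/h; overtime 12 h 18 min = 738 min at £55.50/h.
Pay = (2640 × £27.75 + 738 × £55.50) ÷ 60 = £1903.65.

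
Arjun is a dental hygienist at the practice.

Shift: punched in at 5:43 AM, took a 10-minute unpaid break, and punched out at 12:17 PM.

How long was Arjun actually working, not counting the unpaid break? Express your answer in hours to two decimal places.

Shift: 5:43 AM–12:17 PM = 6 h 34 min; less 10 min break → 6 h 24 min

6.40 hours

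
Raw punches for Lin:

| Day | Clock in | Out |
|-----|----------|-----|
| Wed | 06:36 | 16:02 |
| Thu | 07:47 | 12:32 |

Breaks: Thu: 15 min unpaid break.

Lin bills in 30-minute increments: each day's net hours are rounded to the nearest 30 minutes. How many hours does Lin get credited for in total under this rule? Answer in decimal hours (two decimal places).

Wed: 06:36–16:02 = 9 h 26 min → rounds to 9 h 30 min
Thu: 07:47–12:32 = 4 h 45 min − 15 min = 4 h 30 min → rounds to 4 h 30 min
Total credited: 14 h 0 min.

14.00 hours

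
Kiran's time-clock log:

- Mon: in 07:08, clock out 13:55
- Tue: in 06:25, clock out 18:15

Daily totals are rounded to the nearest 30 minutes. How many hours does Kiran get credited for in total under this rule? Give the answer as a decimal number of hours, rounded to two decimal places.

Mon: 07:08–13:55 = 6 h 47 min → rounds to 7 h 0 min
Tue: 06:25–18:15 = 11 h 50 min → rounds to 12 h 0 min
Total credited: 19 h 0 min.

19.00 hours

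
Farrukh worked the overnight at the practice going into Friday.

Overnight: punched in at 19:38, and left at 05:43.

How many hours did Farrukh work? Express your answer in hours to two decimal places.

10.08 hours

Overnight: 19:38 → midnight = 4 h 22 min; midnight → 05:43 = 5 h 43 min; span 10 h 5 min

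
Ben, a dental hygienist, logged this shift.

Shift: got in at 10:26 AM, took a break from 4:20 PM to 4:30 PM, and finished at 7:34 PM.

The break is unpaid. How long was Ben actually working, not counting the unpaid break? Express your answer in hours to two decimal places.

8.97 hours

Shift: 10:26 AM–7:34 PM = 9 h 8 min; less 10 min break → 8 h 58 min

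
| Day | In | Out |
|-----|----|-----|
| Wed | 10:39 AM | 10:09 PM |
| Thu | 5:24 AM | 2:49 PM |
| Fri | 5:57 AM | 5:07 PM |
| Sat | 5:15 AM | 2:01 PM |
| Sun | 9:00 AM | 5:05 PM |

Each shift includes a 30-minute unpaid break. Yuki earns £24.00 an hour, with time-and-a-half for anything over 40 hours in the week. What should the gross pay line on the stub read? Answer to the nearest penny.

£1191.60

Wed: 10:39 AM–10:09 PM = 11 h 30 min; less 30 min break → 11 h 0 min
Thu: 5:24 AM–2:49 PM = 9 h 25 min; less 30 min break → 8 h 55 min
Fri: 5:57 AM–5:07 PM = 11 h 10 min; less 30 min break → 10 h 40 min
Sat: 5:15 AM–2:01 PM = 8 h 46 min; less 30 min break → 8 h 16 min
Sun: 9:00 AM–5:05 PM = 8 h 5 min; less 30 min break → 7 h 35 min
Total worked: 46 h 26 min = 2786 min.
Regular 40 h 0 min = 2400 min at £24.00/h; overtime 6 h 26 min = 386 min at £36.00/h.
Pay = (2400 × £24.00 + 386 × £36.00) ÷ 60 = £1191.60.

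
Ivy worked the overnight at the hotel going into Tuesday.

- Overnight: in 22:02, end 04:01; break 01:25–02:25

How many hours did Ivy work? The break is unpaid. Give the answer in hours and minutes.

Overnight: 22:02 → midnight = 1 h 58 min; midnight → 04:01 = 4 h 1 min; span 5 h 59 min; less 60 min break → 4 h 59 min

4 h 59 min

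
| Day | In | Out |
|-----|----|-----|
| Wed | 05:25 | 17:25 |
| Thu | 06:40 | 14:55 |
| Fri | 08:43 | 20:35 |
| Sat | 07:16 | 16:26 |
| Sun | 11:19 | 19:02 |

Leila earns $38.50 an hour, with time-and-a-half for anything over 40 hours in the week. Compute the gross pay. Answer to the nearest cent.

$2059.75

Wed: 05:25–17:25 = 12 h 0 min
Thu: 06:40–14:55 = 8 h 15 min
Fri: 08:43–20:35 = 11 h 52 min
Sat: 07:16–16:26 = 9 h 10 min
Sun: 11:19–19:02 = 7 h 43 min
Total worked: 49 h 0 min = 2940 min.
Regular 40 h 0 min = 2400 min at $38.50/h; overtime 9 h 0 min = 540 min at $57.75/h.
Pay = (2400 × $38.50 + 540 × $57.75) ÷ 60 = $2059.75.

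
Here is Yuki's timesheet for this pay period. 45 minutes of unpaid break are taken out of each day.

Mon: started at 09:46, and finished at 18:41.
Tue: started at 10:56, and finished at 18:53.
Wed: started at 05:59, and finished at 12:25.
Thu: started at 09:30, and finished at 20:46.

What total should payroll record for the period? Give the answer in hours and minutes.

31 h 34 min

Mon: 09:46–18:41 = 8 h 55 min; less 45 min break → 8 h 10 min
Tue: 10:56–18:53 = 7 h 57 min; less 45 min break → 7 h 12 min
Wed: 05:59–12:25 = 6 h 26 min; less 45 min break → 5 h 41 min
Thu: 09:30–20:46 = 11 h 16 min; less 45 min break → 10 h 31 min
Total: 8 h 10 min + 7 h 12 min + 5 h 41 min + 10 h 31 min = 31 h 34 min.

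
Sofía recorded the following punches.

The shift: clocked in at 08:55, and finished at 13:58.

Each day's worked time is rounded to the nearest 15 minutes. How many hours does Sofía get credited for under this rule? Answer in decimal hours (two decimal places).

The shift: 08:55–13:58 = 5 h 3 min → rounds to 5 h 0 min

5.00 hours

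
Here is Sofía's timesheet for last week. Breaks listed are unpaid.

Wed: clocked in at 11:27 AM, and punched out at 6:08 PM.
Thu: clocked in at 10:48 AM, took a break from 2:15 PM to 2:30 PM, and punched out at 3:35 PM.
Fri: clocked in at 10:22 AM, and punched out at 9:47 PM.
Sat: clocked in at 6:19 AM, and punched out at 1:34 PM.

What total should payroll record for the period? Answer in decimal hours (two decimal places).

Wed: 11:27 AM–6:08 PM = 6 h 41 min
Thu: 10:48 AM–3:35 PM = 4 h 47 min; less 15 min break → 4 h 32 min
Fri: 10:22 AM–9:47 PM = 11 h 25 min
Sat: 6:19 AM–1:34 PM = 7 h 15 min
Total: 6 h 41 min + 4 h 32 min + 11 h 25 min + 7 h 15 min = 29 h 53 min.

29.88 hours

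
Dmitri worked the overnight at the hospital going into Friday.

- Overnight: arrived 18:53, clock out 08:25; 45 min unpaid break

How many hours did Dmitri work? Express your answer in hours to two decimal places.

Overnight: 18:53 → midnight = 5 h 7 min; midnight → 08:25 = 8 h 25 min; span 13 h 32 min; less 45 min break → 12 h 47 min

12.78 hours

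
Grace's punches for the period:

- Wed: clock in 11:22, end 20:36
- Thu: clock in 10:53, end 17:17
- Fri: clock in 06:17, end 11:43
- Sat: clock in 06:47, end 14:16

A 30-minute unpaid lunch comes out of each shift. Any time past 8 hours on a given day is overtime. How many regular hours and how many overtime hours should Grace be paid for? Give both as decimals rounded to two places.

Wed: 11:22–20:36 = 9 h 14 min; less 30 min break → 8 h 44 min
Thu: 10:53–17:17 = 6 h 24 min; less 30 min break → 5 h 54 min
Fri: 06:17–11:43 = 5 h 26 min; less 30 min break → 4 h 56 min
Sat: 06:47–14:16 = 7 h 29 min; less 30 min break → 6 h 59 min
Wed reg 8 h 0 min / OT 0 h 44 min; Thu reg 5 h 54 min / OT 0 h 0 min; Fri reg 4 h 56 min / OT 0 h 0 min; Sat reg 6 h 59 min / OT 0 h 0 min.
Totals: regular 25 h 49 min, overtime 0 h 44 min.

Regular 25.82 hours, overtime 0.73 hours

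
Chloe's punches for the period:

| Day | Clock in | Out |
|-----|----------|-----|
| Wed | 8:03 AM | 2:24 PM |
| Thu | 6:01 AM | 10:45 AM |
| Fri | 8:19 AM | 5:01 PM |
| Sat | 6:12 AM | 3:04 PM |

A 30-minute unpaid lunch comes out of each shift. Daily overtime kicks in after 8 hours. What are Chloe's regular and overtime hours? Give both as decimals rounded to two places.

Regular 26.08 hours, overtime 0.57 hours

Wed: 8:03 AM–2:24 PM = 6 h 21 min; less 30 min break → 5 h 51 min
Thu: 6:01 AM–10:45 AM = 4 h 44 min; less 30 min break → 4 h 14 min
Fri: 8:19 AM–5:01 PM = 8 h 42 min; less 30 min break → 8 h 12 min
Sat: 6:12 AM–3:04 PM = 8 h 52 min; less 30 min break → 8 h 22 min
Wed reg 5 h 51 min / OT 0 h 0 min; Thu reg 4 h 14 min / OT 0 h 0 min; Fri reg 8 h 0 min / OT 0 h 12 min; Sat reg 8 h 0 min / OT 0 h 22 min.
Totals: regular 26 h 5 min, overtime 0 h 34 min.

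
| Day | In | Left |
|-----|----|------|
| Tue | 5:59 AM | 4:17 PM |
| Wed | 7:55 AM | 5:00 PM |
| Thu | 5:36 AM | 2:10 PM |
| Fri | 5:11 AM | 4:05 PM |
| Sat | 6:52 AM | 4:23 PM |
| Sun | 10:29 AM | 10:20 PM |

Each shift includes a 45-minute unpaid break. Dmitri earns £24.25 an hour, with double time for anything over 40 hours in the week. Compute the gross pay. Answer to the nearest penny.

Tue: 5:59 AM–4:17 PM = 10 h 18 min; less 45 min break → 9 h 33 min
Wed: 7:55 AM–5:00 PM = 9 h 5 min; less 45 min break → 8 h 20 min
Thu: 5:36 AM–2:10 PM = 8 h 34 min; less 45 min break → 7 h 49 min
Fri: 5:11 AM–4:05 PM = 10 h 54 min; less 45 min break → 10 h 9 min
Sat: 6:52 AM–4:23 PM = 9 h 31 min; less 45 min break → 8 h 46 min
Sun: 10:29 AM–10:20 PM = 11 h 51 min; less 45 min break → 11 h 6 min
Total worked: 55 h 43 min = 3343 min.
Regular 40 h 0 min = 2400 min at £24.25/h; overtime 15 h 43 min = 943 min at £48.50/h.
Pay = (2400 × £24.25 + 943 × £48.50) ÷ 60 = £1732.26.

£1732.26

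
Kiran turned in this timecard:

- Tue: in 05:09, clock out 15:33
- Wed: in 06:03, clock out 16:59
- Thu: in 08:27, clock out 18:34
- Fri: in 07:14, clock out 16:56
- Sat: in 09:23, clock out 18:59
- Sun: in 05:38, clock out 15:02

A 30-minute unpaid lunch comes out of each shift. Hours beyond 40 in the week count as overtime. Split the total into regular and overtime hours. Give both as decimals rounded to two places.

Tue: 05:09–15:33 = 10 h 24 min; less 30 min break → 9 h 54 min
Wed: 06:03–16:59 = 10 h 56 min; less 30 min break → 10 h 26 min
Thu: 08:27–18:34 = 10 h 7 min; less 30 min break → 9 h 37 min
Fri: 07:14–16:56 = 9 h 42 min; less 30 min break → 9 h 12 min
Sat: 09:23–18:59 = 9 h 36 min; less 30 min break → 9 h 6 min
Sun: 05:38–15:02 = 9 h 24 min; less 30 min break → 8 h 54 min
Total worked: 57 h 9 min = 57.15 h.
Threshold 40 h → overtime 17 h 9 min, regular 40 h 0 min.

Regular 40.00 hours, overtime 17.15 hours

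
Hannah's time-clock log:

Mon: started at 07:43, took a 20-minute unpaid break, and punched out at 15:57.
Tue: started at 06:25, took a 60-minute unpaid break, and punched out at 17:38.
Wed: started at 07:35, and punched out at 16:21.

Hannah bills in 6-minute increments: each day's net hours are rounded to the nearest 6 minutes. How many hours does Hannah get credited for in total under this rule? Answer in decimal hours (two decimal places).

Mon: 07:43–15:57 = 8 h 14 min − 20 min = 7 h 54 min → rounds to 7 h 54 min
Tue: 06:25–17:38 = 11 h 13 min − 60 min = 10 h 13 min → rounds to 10 h 12 min
Wed: 07:35–16:21 = 8 h 46 min → rounds to 8 h 48 min
Total credited: 26 h 54 min.

26.90 hours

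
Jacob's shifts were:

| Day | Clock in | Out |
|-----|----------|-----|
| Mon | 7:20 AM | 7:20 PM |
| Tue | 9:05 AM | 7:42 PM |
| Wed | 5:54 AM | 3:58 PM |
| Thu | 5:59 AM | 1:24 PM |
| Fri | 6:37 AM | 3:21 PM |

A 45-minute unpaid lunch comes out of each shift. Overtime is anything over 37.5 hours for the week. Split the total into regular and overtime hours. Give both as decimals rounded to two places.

Regular 37.50 hours, overtime 7.58 hours

Mon: 7:20 AM–7:20 PM = 12 h 0 min; less 45 min break → 11 h 15 min
Tue: 9:05 AM–7:42 PM = 10 h 37 min; less 45 min break → 9 h 52 min
Wed: 5:54 AM–3:58 PM = 10 h 4 min; less 45 min break → 9 h 19 min
Thu: 5:59 AM–1:24 PM = 7 h 25 min; less 45 min break → 6 h 40 min
Fri: 6:37 AM–3:21 PM = 8 h 44 min; less 45 min break → 7 h 59 min
Total worked: 45 h 5 min = 45.08 h.
Threshold 37.5 h → overtime 7 h 35 min, regular 37 h 30 min.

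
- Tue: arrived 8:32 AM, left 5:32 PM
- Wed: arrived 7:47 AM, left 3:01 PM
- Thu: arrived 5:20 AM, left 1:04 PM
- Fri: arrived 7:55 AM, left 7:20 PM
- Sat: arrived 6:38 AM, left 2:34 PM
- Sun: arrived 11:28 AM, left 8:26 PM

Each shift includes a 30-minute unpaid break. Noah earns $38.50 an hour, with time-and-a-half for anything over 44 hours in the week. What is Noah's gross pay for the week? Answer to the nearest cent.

Tue: 8:32 AM–5:32 PM = 9 h 0 min; less 30 min break → 8 h 30 min
Wed: 7:47 AM–3:01 PM = 7 h 14 min; less 30 min break → 6 h 44 min
Thu: 5:20 AM–1:04 PM = 7 h 44 min; less 30 min break → 7 h 14 min
Fri: 7:55 AM–7:20 PM = 11 h 25 min; less 30 min break → 10 h 55 min
Sat: 6:38 AM–2:34 PM = 7 h 56 min; less 30 min break → 7 h 26 min
Sun: 11:28 AM–8:26 PM = 8 h 58 min; less 30 min break → 8 h 28 min
Total worked: 49 h 17 min = 2957 min.
Regular 44 h 0 min = 2640 min at $38.50/h; overtime 5 h 17 min = 317 min at $57.75/h.
Pay = (2640 × $38.50 + 317 × $57.75) ÷ 60 = $1999.11.

$1999.11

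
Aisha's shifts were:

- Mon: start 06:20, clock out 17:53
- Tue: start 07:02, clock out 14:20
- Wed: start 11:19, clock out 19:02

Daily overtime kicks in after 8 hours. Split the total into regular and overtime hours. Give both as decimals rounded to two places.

Regular 23.02 hours, overtime 3.55 hours

Mon: 06:20–17:53 = 11 h 33 min
Tue: 07:02–14:20 = 7 h 18 min
Wed: 11:19–19:02 = 7 h 43 min
Mon reg 8 h 0 min / OT 3 h 33 min; Tue reg 7 h 18 min / OT 0 h 0 min; Wed reg 7 h 43 min / OT 0 h 0 min.
Totals: regular 23 h 1 min, overtime 3 h 33 min.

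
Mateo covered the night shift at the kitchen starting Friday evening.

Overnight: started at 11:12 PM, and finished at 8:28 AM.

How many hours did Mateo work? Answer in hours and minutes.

Overnight: 11:12 PM → midnight = 0 h 48 min; midnight → 8:28 AM = 8 h 28 min; span 9 h 16 min

9 h 16 min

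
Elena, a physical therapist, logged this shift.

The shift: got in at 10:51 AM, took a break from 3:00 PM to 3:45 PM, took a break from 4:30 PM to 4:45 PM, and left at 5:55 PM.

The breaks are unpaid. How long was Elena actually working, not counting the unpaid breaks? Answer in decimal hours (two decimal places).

The shift: 10:51 AM–5:55 PM = 7 h 4 min; less 60 min break → 6 h 4 min

6.07 hours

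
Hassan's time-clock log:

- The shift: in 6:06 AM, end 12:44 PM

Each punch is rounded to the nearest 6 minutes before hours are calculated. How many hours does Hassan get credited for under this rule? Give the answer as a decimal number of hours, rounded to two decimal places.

The shift: in 6:06 AM→6:06 AM, out 12:44 PM→12:42 PM; 6 h 36 min

6.60 hours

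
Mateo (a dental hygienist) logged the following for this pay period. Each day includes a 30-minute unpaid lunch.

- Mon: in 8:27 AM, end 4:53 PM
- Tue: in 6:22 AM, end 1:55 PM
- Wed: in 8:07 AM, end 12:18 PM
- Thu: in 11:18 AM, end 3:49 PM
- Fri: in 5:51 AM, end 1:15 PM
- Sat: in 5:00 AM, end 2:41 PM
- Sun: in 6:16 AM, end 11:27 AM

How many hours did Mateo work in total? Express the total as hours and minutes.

43 h 27 min

Mon: 8:27 AM–4:53 PM = 8 h 26 min; less 30 min break → 7 h 56 min
Tue: 6:22 AM–1:55 PM = 7 h 33 min; less 30 min break → 7 h 3 min
Wed: 8:07 AM–12:18 PM = 4 h 11 min; less 30 min break → 3 h 41 min
Thu: 11:18 AM–3:49 PM = 4 h 31 min; less 30 min break → 4 h 1 min
Fri: 5:51 AM–1:15 PM = 7 h 24 min; less 30 min break → 6 h 54 min
Sat: 5:00 AM–2:41 PM = 9 h 41 min; less 30 min break → 9 h 11 min
Sun: 6:16 AM–11:27 AM = 5 h 11 min; less 30 min break → 4 h 41 min
Total: 7 h 56 min + 7 h 3 min + 3 h 41 min + 4 h 1 min + 6 h 54 min + 9 h 11 min + 4 h 41 min = 43 h 27 min.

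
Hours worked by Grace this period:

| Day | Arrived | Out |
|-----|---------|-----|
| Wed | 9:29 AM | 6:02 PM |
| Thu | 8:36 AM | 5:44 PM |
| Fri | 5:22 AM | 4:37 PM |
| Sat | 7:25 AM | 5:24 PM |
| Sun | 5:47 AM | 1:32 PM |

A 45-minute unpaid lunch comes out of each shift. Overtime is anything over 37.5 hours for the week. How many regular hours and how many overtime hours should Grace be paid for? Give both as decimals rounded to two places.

Regular 37.50 hours, overtime 5.42 hours

Wed: 9:29 AM–6:02 PM = 8 h 33 min; less 45 min break → 7 h 48 min
Thu: 8:36 AM–5:44 PM = 9 h 8 min; less 45 min break → 8 h 23 min
Fri: 5:22 AM–4:37 PM = 11 h 15 min; less 45 min break → 10 h 30 min
Sat: 7:25 AM–5:24 PM = 9 h 59 min; less 45 min break → 9 h 14 min
Sun: 5:47 AM–1:32 PM = 7 h 45 min; less 45 min break → 7 h 0 min
Total worked: 42 h 55 min = 42.92 h.
Threshold 37.5 h → overtime 5 h 25 min, regular 37 h 30 min.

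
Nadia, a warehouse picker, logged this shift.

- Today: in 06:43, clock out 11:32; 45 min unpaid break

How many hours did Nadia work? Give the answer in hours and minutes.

4 h 4 min

Today: 06:43–11:32 = 4 h 49 min; less 45 min break → 4 h 4 min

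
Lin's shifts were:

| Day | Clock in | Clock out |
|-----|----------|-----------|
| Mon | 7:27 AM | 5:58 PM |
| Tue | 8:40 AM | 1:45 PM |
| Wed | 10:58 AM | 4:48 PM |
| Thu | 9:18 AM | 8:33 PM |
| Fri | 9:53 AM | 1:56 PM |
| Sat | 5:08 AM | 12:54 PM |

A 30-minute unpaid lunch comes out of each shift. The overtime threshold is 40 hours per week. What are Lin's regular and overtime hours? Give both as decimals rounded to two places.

Mon: 7:27 AM–5:58 PM = 10 h 31 min; less 30 min break → 10 h 1 min
Tue: 8:40 AM–1:45 PM = 5 h 5 min; less 30 min break → 4 h 35 min
Wed: 10:58 AM–4:48 PM = 5 h 50 min; less 30 min break → 5 h 20 min
Thu: 9:18 AM–8:33 PM = 11 h 15 min; less 30 min break → 10 h 45 min
Fri: 9:53 AM–1:56 PM = 4 h 3 min; less 30 min break → 3 h 33 min
Sat: 5:08 AM–12:54 PM = 7 h 46 min; less 30 min break → 7 h 16 min
Total worked: 41 h 30 min = 41.50 h.
Threshold 40 h → overtime 1 h 30 min, regular 40 h 0 min.

Regular 40.00 hours, overtime 1.50 hours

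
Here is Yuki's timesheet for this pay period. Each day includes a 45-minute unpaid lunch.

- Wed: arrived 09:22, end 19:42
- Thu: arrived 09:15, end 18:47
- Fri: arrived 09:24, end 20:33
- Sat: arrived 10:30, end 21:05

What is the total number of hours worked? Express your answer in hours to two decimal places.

Wed: 09:22–19:42 = 10 h 20 min; less 45 min break → 9 h 35 min
Thu: 09:15–18:47 = 9 h 32 min; less 45 min break → 8 h 47 min
Fri: 09:24–20:33 = 11 h 9 min; less 45 min break → 10 h 24 min
Sat: 10:30–21:05 = 10 h 35 min; less 45 min break → 9 h 50 min
Total: 9 h 35 min + 8 h 47 min + 10 h 24 min + 9 h 50 min = 38 h 36 min.

38.60 hours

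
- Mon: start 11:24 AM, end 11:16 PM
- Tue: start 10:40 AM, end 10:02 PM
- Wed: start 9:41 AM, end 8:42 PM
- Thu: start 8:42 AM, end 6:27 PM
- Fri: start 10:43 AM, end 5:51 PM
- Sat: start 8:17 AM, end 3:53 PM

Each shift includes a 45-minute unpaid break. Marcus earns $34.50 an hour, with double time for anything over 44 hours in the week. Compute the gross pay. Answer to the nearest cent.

Mon: 11:24 AM–11:16 PM = 11 h 52 min; less 45 min break → 11 h 7 min
Tue: 10:40 AM–10:02 PM = 11 h 22 min; less 45 min break → 10 h 37 min
Wed: 9:41 AM–8:42 PM = 11 h 1 min; less 45 min break → 10 h 16 min
Thu: 8:42 AM–6:27 PM = 9 h 45 min; less 45 min break → 9 h 0 min
Fri: 10:43 AM–5:51 PM = 7 h 8 min; less 45 min break → 6 h 23 min
Sat: 8:17 AM–3:53 PM = 7 h 36 min; less 45 min break → 6 h 51 min
Total worked: 54 h 14 min = 3254 min.
Regular 44 h 0 min = 2640 min at $34.50/h; overtime 10 h 14 min = 614 min at $69.00/h.
Pay = (2640 × $34.50 + 614 × $69.00) ÷ 60 = $2224.10.

$2224.10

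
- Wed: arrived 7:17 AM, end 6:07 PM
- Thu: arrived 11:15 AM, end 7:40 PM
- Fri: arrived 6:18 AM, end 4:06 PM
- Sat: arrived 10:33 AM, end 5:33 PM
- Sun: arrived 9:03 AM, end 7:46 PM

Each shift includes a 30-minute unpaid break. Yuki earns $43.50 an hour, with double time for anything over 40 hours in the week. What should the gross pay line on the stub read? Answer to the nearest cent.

Wed: 7:17 AM–6:07 PM = 10 h 50 min; less 30 min break → 10 h 20 min
Thu: 11:15 AM–7:40 PM = 8 h 25 min; less 30 min break → 7 h 55 min
Fri: 6:18 AM–4:06 PM = 9 h 48 min; less 30 min break → 9 h 18 min
Sat: 10:33 AM–5:33 PM = 7 h 0 min; less 30 min break → 6 h 30 min
Sun: 9:03 AM–7:46 PM = 10 h 43 min; less 30 min break → 10 h 13 min
Total worked: 44 h 16 min = 2656 min.
Regular 40 h 0 min = 2400 min at $43.50/h; overtime 4 h 16 min = 256 min at $87.00/h.
Pay = (2400 × $43.50 + 256 × $87.00) ÷ 60 = $2111.20.

$2111.20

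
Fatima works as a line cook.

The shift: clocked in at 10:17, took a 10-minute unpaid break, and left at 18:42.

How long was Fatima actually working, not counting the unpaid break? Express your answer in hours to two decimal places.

The shift: 10:17–18:42 = 8 h 25 min; less 10 min break → 8 h 15 min

8.25 hours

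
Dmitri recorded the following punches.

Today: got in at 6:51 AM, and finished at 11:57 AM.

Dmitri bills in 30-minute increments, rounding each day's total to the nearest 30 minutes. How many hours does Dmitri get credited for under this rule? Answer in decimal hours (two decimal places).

5.00 hours

Today: 6:51 AM–11:57 AM = 5 h 6 min → rounds to 5 h 0 min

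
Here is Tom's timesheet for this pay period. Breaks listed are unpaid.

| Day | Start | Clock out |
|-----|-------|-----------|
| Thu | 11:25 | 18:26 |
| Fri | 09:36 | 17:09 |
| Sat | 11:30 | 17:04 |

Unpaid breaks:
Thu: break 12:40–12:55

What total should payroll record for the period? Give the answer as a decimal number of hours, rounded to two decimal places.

19.88 hours

Thu: 11:25–18:26 = 7 h 1 min; less 15 min break → 6 h 46 min
Fri: 09:36–17:09 = 7 h 33 min
Sat: 11:30–17:04 = 5 h 34 min
Total: 6 h 46 min + 7 h 33 min + 5 h 34 min = 19 h 53 min.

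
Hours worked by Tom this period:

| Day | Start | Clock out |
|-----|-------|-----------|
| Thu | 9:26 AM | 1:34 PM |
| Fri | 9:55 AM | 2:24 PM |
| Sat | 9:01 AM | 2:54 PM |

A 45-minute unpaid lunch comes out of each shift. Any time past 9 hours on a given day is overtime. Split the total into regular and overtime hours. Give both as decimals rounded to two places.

Thu: 9:26 AM–1:34 PM = 4 h 8 min; less 45 min break → 3 h 23 min
Fri: 9:55 AM–2:24 PM = 4 h 29 min; less 45 min break → 3 h 44 min
Sat: 9:01 AM–2:54 PM = 5 h 53 min; less 45 min break → 5 h 8 min
Thu reg 3 h 23 min / OT 0 h 0 min; Fri reg 3 h 44 min / OT 0 h 0 min; Sat reg 5 h 8 min / OT 0 h 0 min.
Totals: regular 12 h 15 min, overtime 0 h 0 min.

Regular 12.25 hours, overtime 0.00 hours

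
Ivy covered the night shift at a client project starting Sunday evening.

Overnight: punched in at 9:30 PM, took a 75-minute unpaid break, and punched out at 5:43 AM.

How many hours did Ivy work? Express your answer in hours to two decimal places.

Overnight: 9:30 PM → midnight = 2 h 30 min; midnight → 5:43 AM = 5 h 43 min; span 8 h 13 min; less 75 min break → 6 h 58 min

6.97 hours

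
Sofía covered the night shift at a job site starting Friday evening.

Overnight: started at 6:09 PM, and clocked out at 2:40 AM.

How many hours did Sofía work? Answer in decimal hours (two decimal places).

Overnight: 6:09 PM → midnight = 5 h 51 min; midnight → 2:40 AM = 2 h 40 min; span 8 h 31 min

8.52 hours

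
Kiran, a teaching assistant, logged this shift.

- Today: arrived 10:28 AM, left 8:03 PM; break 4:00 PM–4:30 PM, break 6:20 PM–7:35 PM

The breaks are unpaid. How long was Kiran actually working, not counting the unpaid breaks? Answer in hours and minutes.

7 h 50 min

Today: 10:28 AM–8:03 PM = 9 h 35 min; less 105 min break → 7 h 50 min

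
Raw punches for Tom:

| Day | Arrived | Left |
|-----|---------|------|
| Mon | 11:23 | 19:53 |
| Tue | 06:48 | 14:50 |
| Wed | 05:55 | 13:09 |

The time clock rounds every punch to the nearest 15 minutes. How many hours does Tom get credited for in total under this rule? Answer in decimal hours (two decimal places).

23.75 hours

Mon: in 11:23→11:30, out 19:53→20:00; 8 h 30 min
Tue: in 06:48→06:45, out 14:50→14:45; 8 h 0 min
Wed: in 05:55→06:00, out 13:09→13:15; 7 h 15 min
Total credited: 23 h 45 min.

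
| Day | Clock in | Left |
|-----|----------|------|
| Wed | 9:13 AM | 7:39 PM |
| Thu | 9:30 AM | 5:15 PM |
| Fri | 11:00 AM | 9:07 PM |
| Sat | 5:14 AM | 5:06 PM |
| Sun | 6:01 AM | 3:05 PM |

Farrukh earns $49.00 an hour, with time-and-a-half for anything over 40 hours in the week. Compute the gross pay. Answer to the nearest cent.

Wed: 9:13 AM–7:39 PM = 10 h 26 min
Thu: 9:30 AM–5:15 PM = 7 h 45 min
Fri: 11:00 AM–9:07 PM = 10 h 7 min
Sat: 5:14 AM–5:06 PM = 11 h 52 min
Sun: 6:01 AM–3:05 PM = 9 h 4 min
Total worked: 49 h 14 min = 2954 min.
Regular 40 h 0 min = 2400 min at $49.00/h; overtime 9 h 14 min = 554 min at $73.50/h.
Pay = (2400 × $49.00 + 554 × $73.50) ÷ 60 = $2638.65.

$2638.65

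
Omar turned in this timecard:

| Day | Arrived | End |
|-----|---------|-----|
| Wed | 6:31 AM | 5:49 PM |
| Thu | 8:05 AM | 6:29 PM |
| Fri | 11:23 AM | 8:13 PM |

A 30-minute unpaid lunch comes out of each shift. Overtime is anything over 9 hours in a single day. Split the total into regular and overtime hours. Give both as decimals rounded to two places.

Regular 26.33 hours, overtime 2.70 hours

Wed: 6:31 AM–5:49 PM = 11 h 18 min; less 30 min break → 10 h 48 min
Thu: 8:05 AM–6:29 PM = 10 h 24 min; less 30 min break → 9 h 54 min
Fri: 11:23 AM–8:13 PM = 8 h 50 min; less 30 min break → 8 h 20 min
Wed reg 9 h 0 min / OT 1 h 48 min; Thu reg 9 h 0 min / OT 0 h 54 min; Fri reg 8 h 20 min / OT 0 h 0 min.
Totals: regular 26 h 20 min, overtime 2 h 42 min.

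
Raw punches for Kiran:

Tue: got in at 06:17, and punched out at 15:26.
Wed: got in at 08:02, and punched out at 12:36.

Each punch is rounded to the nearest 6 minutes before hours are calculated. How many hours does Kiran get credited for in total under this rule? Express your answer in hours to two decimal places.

13.70 hours

Tue: in 06:17→06:18, out 15:26→15:24; 9 h 6 min
Wed: in 08:02→08:00, out 12:36→12:36; 4 h 36 min
Total credited: 13 h 42 min.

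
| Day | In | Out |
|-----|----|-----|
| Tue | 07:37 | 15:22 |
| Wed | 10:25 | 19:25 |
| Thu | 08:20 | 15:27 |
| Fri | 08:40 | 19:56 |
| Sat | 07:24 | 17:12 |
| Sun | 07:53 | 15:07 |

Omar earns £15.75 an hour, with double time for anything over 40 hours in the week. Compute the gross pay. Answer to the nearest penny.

Tue: 07:37–15:22 = 7 h 45 min
Wed: 10:25–19:25 = 9 h 0 min
Thu: 08:20–15:27 = 7 h 7 min
Fri: 08:40–19:56 = 11 h 16 min
Sat: 07:24–17:12 = 9 h 48 min
Sun: 07:53–15:07 = 7 h 14 min
Total worked: 52 h 10 min = 3130 min.
Regular 40 h 0 min = 2400 min at £15.75/h; overtime 12 h 10 min = 730 min at £31.50/h.
Pay = (2400 × £15.75 + 730 × £31.50) ÷ 60 = £1013.25.

£1013.25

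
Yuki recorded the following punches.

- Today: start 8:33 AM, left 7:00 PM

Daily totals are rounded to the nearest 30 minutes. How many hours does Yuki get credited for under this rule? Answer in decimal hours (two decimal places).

Today: 8:33 AM–7:00 PM = 10 h 27 min → rounds to 10 h 30 min

10.50 hours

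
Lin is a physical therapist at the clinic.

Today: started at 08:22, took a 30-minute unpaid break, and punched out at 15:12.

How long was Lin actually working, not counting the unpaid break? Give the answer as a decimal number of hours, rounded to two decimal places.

6.33 hours

Today: 08:22–15:12 = 6 h 50 min; less 30 min break → 6 h 20 min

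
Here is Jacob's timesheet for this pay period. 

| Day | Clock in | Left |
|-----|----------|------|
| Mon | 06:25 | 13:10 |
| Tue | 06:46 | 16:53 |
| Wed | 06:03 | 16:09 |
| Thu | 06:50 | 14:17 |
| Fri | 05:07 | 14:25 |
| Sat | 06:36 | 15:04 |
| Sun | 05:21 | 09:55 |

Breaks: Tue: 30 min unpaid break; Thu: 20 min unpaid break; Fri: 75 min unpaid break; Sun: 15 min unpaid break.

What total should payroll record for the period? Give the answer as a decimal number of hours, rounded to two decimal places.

Mon: 06:25–13:10 = 6 h 45 min
Tue: 06:46–16:53 = 10 h 7 min; less 30 min break → 9 h 37 min
Wed: 06:03–16:09 = 10 h 6 min
Thu: 06:50–14:17 = 7 h 27 min; less 20 min break → 7 h 7 min
Fri: 05:07–14:25 = 9 h 18 min; less 75 min break → 8 h 3 min
Sat: 06:36–15:04 = 8 h 28 min
Sun: 05:21–09:55 = 4 h 34 min; less 15 min break → 4 h 19 min
Total: 6 h 45 min + 9 h 37 min + 10 h 6 min + 7 h 7 min + 8 h 3 min + 8 h 28 min + 4 h 19 min = 54 h 25 min.

54.42 hours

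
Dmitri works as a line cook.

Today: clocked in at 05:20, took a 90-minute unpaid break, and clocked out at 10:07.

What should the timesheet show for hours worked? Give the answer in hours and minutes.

3 h 17 min

Today: 05:20–10:07 = 4 h 47 min; less 90 min break → 3 h 17 min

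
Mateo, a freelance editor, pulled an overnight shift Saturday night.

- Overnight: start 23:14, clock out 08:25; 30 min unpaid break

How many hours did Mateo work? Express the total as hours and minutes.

8 h 41 min

Overnight: 23:14 → midnight = 0 h 46 min; midnight → 08:25 = 8 h 25 min; span 9 h 11 min; less 30 min break → 8 h 41 min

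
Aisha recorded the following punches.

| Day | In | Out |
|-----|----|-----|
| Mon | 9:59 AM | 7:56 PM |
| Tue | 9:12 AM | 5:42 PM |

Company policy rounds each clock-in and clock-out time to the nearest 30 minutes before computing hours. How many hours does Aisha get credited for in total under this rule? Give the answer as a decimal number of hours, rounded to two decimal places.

Mon: in 9:59 AM→10:00 AM, out 7:56 PM→8:00 PM; 10 h 0 min
Tue: in 9:12 AM→9:00 AM, out 5:42 PM→5:30 PM; 8 h 30 min
Total credited: 18 h 30 min.

18.50 hours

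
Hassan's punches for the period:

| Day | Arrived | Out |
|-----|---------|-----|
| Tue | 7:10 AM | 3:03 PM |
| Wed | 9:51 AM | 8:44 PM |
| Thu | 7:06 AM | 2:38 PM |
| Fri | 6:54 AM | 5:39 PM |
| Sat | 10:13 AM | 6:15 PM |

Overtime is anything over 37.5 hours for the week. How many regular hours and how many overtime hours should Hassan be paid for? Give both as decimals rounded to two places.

Tue: 7:10 AM–3:03 PM = 7 h 53 min
Wed: 9:51 AM–8:44 PM = 10 h 53 min
Thu: 7:06 AM–2:38 PM = 7 h 32 min
Fri: 6:54 AM–5:39 PM = 10 h 45 min
Sat: 10:13 AM–6:15 PM = 8 h 2 min
Total worked: 45 h 5 min = 45.08 h.
Threshold 37.5 h → overtime 7 h 35 min, regular 37 h 30 min.

Regular 37.50 hours, overtime 7.58 hours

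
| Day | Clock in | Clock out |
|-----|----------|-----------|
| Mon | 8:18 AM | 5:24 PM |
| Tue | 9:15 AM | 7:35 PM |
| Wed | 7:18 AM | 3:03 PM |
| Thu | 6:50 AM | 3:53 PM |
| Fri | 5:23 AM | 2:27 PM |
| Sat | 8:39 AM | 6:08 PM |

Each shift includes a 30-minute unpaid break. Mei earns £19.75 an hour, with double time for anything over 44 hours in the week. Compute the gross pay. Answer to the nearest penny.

Mon: 8:18 AM–5:24 PM = 9 h 6 min; less 30 min break → 8 h 36 min
Tue: 9:15 AM–7:35 PM = 10 h 20 min; less 30 min break → 9 h 50 min
Wed: 7:18 AM–3:03 PM = 7 h 45 min; less 30 min break → 7 h 15 min
Thu: 6:50 AM–3:53 PM = 9 h 3 min; less 30 min break → 8 h 33 min
Fri: 5:23 AM–2:27 PM = 9 h 4 min; less 30 min break → 8 h 34 min
Sat: 8:39 AM–6:08 PM = 9 h 29 min; less 30 min break → 8 h 59 min
Total worked: 51 h 47 min = 3107 min.
Regular 44 h 0 min = 2640 min at £19.75/h; overtime 7 h 47 min = 467 min at £39.50/h.
Pay = (2640 × £19.75 + 467 × £39.50) ÷ 60 = £1176.44.

£1176.44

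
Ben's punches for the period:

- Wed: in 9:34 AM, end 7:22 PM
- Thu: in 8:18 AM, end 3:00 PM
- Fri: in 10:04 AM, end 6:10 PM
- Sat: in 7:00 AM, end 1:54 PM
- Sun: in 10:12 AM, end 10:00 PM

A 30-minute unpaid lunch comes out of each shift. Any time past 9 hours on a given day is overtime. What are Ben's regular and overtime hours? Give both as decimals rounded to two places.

Regular 38.20 hours, overtime 2.60 hours

Wed: 9:34 AM–7:22 PM = 9 h 48 min; less 30 min break → 9 h 18 min
Thu: 8:18 AM–3:00 PM = 6 h 42 min; less 30 min break → 6 h 12 min
Fri: 10:04 AM–6:10 PM = 8 h 6 min; less 30 min break → 7 h 36 min
Sat: 7:00 AM–1:54 PM = 6 h 54 min; less 30 min break → 6 h 24 min
Sun: 10:12 AM–10:00 PM = 11 h 48 min; less 30 min break → 11 h 18 min
Wed reg 9 h 0 min / OT 0 h 18 min; Thu reg 6 h 12 min / OT 0 h 0 min; Fri reg 7 h 36 min / OT 0 h 0 min; Sat reg 6 h 24 min / OT 0 h 0 min; Sun reg 9 h 0 min / OT 2 h 18 min.
Totals: regular 38 h 12 min, overtime 2 h 36 min.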